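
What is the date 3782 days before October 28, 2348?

−366 (one year; includes Feb 29, 2348) → Oct 28, 2347 (3416 left).
−365 (one year) → Oct 28, 2346 (3051 left).
−365 (one year) → Oct 28, 2345 (2686 left).
−365 (one year) → Oct 28, 2344 (2321 left).
−366 (one year; includes Feb 29, 2344) → Oct 28, 2343 (1955 left).
−365 (one year) → Oct 28, 2342 (1590 left).
−365 (one year) → Oct 28, 2341 (1225 left).
−365 (one year) → Oct 28, 2340 (860 left).
−366 (one year; includes Feb 29, 2340) → Oct 28, 2339 (494 left).
−365 (one year) → Oct 28, 2338 (129 left).
−28 → Sep 30, 2338 (end of Sep, 30 days; 101 left).
−30 → Aug 31, 2338 (end of Aug, 31 days; 71 left).
−31 → Jul 31, 2338 (end of Jul, 31 days; 40 left).
−31 → Jun 30, 2338 (end of Jun, 30 days; 9 left).
−9 → Jun 21, 2338.

June 21, 2338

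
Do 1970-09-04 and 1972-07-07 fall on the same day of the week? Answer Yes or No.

From Sep 4, 1970 to Jul 7, 1972 is 672 days.
672 mod 7 = 0, so they are the same weekday.
(Sep 4, 1970 is a Friday; Jul 7, 1972 is a Friday.)

Yes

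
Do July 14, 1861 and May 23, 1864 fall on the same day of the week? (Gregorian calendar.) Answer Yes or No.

No

From Jul 14, 1861 to May 23, 1864 is 1044 days.
1044 mod 7 = 1, so they are different weekdays.
(Jul 14, 1861 is a Sunday; May 23, 1864 is a Monday.)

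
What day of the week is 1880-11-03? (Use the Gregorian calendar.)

Wednesday

Doomsday rule: the anchor day for the 1800s is Friday. For year 80: 80÷12 = 6 r 8, and 8÷4 = 2, so 6+8+2 = 16.
Friday + 16 ≡ Sunday — that's 1880's doomsday.
In November the doomsday date is Nov 7.
Nov 3 is 4 days before Nov 7; 4 mod 7 = 4, so Sunday − 4 = Wednesday.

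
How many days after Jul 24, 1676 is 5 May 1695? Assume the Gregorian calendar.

6859

Jul 24, 1676 → Jul 24, 1677: 365 days.
Jul 24, 1677 → Jul 24, 1678: 365 days.
Jul 24, 1678 → Jul 24, 1679: 365 days.
Jul 24, 1679 → Jul 24, 1680: 366 days (Feb 29, 1680 is in that span).
Jul 24, 1680 → Jul 24, 1681: 365 days.
Jul 24, 1681 → Jul 24, 1682: 365 days.
Jul 24, 1682 → Jul 24, 1683: 365 days.
Jul 24, 1683 → Jul 24, 1684: 366 days (Feb 29, 1684 is in that span).
Jul 24, 1684 → Jul 24, 1685: 365 days.
Jul 24, 1685 → Jul 24, 1686: 365 days.
Jul 24, 1686 → Jul 24, 1687: 365 days.
Jul 24, 1687 → Jul 24, 1688: 366 days (Feb 29, 1688 is in that span).
Jul 24, 1688 → Jul 24, 1689: 365 days.
Jul 24, 1689 → Jul 24, 1690: 365 days.
Jul 24, 1690 → Jul 24, 1691: 365 days.
Jul 24, 1691 → Jul 24, 1692: 366 days (Feb 29, 1692 is in that span).
Jul 24, 1692 → Jul 24, 1693: 365 days.
Jul 24, 1693 → Jul 24, 1694: 365 days.
Jul 24, 1694 → Aug 24, 1694: 31 days (July has 31).
Aug 24, 1694 → Sep 24, 1694: 31 days (August has 31).
Sep 24, 1694 → Oct 24, 1694: 30 days (September has 30).
Oct 24, 1694 → Nov 24, 1694: 31 days (October has 31).
Nov 24, 1694 → Dec 24, 1694: 30 days (November has 30).
Dec 24, 1694 → Jan 24, 1695: 31 days (December has 31).
Jan 24, 1695 → Feb 24, 1695: 31 days (January has 31).
Feb 24, 1695 → Mar 24, 1695: 28 days (February has 28).
Mar 24, 1695 → Apr 24, 1695: 31 days (March has 31).
Apr 24, 1695 → May 5, 1695: 11 days.
Total: 6859 days.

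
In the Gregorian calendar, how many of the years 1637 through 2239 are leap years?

145

Multiples of 4 in [1637,2239]: 150.
Of those, multiples of 100: 6 (not leap unless ÷400).
Multiples of 400: 1.
Leap years = 150 − 6 + 1 = 145.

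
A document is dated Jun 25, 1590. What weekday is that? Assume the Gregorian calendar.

Doomsday rule: the anchor day for the 1500s is Wednesday. For year 90: 90÷12 = 7 r 6, and 6÷4 = 1, so 7+6+1 = 14.
Wednesday + 14 ≡ Wednesday — that's 1590's doomsday.
In June the doomsday date is Jun 6.
Jun 25 is 19 days after Jun 6; 19 mod 7 = 5, so Wednesday + 5 = Monday.

Monday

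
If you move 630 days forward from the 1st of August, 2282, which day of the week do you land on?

First find the weekday of Aug 1, 2282. Doomsday rule: the anchor day for the 2200s is Friday. For year 82: 82÷12 = 6 r 10, and 10÷4 = 2, so 6+10+2 = 18.
Friday + 18 ≡ Tuesday — that's 2282's doomsday.
In August the doomsday date is Aug 8.
Aug 1 is 7 days before Aug 8; 7 mod 7 = 0, so Tuesday − 0 = Tuesday.
630 mod 7 = 0, so 630 days after a Tuesday is Tuesday + 0 = Tuesday.

Tuesday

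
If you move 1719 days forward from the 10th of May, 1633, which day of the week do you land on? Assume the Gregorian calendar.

First find the weekday of May 10, 1633. Doomsday rule: the anchor day for the 1600s is Tuesday. For year 33: 33÷12 = 2 r 9, and 9÷4 = 2, so 2+9+2 = 13.
Tuesday + 13 ≡ Monday — that's 1633's doomsday.
In May the doomsday date is May 9.
May 10 is 1 day after May 9; 1 mod 7 = 1, so Monday + 1 = Tuesday.
1719 mod 7 = 4, so 1719 days after a Tuesday is Tuesday + 4 = Saturday.

Saturday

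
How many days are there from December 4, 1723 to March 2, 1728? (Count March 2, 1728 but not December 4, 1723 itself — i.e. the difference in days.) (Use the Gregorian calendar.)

1550

Dec 4, 1723 → Dec 4, 1724: 366 days (Feb 29, 1724 is in that span).
Dec 4, 1724 → Dec 4, 1725: 365 days.
Dec 4, 1725 → Dec 4, 1726: 365 days.
Dec 4, 1726 → Dec 4, 1727: 365 days.
Dec 4, 1727 → Jan 4, 1728: 31 days (December has 31).
Jan 4, 1728 → Feb 4, 1728: 31 days (January has 31).
Feb 4, 1728 → Mar 2, 1728: 27 days.
Total: 1550 days.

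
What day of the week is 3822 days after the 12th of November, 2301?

Nov 12, 2301 is a Tuesday.
3822 mod 7 = 0, so 3822 days after a Tuesday is Tuesday + 0 = Tuesday.

Tuesday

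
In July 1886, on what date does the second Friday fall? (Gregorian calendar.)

July 9, 1886

July 1, 1886 is a Thursday.
The first Friday is therefore July 2 (1 days later).
The second Friday is 2 + 1×7 = July 9.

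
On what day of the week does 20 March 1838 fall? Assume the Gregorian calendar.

Doomsday rule: the anchor day for the 1800s is Friday. For year 38: 38÷12 = 3 r 2, and 2÷4 = 0, so 3+2+0 = 5.
Friday + 5 ≡ Wednesday — that's 1838's doomsday.
In March the doomsday date is Mar 14.
Mar 20 is 6 days after Mar 14; 6 mod 7 = 6, so Wednesday + 6 = Tuesday.

Tuesday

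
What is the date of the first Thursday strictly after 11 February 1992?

Feb 11, 1992 is a Tuesday.
From Tuesday to the next Thursday is 2 days.
Feb 11, 1992 + 2 = Feb 13, 1992.

February 13, 1992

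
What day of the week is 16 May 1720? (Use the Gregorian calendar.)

Thursday

Doomsday rule: the anchor day for the 1700s is Sunday. For year 20: 20÷12 = 1 r 8, and 8÷4 = 2, so 1+8+2 = 11.
Sunday + 11 ≡ Thursday — that's 1720's doomsday.
In May the doomsday date is May 9.
May 16 is 7 days after May 9; 7 mod 7 = 0, so Thursday + 0 = Thursday.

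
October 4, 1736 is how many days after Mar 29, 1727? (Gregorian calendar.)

Mar 29, 1727 → Mar 29, 1728: 366 days (Feb 29, 1728 is in that span).
Mar 29, 1728 → Mar 29, 1729: 365 days.
Mar 29, 1729 → Mar 29, 1730: 365 days.
Mar 29, 1730 → Mar 29, 1731: 365 days.
Mar 29, 1731 → Mar 29, 1732: 366 days (Feb 29, 1732 is in that span).
Mar 29, 1732 → Mar 29, 1733: 365 days.
Mar 29, 1733 → Mar 29, 1734: 365 days.
Mar 29, 1734 → Mar 29, 1735: 365 days.
Mar 29, 1735 → Mar 29, 1736: 366 days (Feb 29, 1736 is in that span).
Mar 29, 1736 → Apr 29, 1736: 31 days (March has 31).
Apr 29, 1736 → May 29, 1736: 30 days (April has 30).
May 29, 1736 → Jun 29, 1736: 31 days (May has 31).
Jun 29, 1736 → Jul 29, 1736: 30 days (June has 30).
Jul 29, 1736 → Aug 29, 1736: 31 days (July has 31).
Aug 29, 1736 → Sep 29, 1736: 31 days (August has 31).
Sep 29, 1736 → Oct 4, 1736: 5 days.
Total: 3477 days.

3477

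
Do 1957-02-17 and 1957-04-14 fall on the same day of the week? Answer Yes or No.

Yes

From Feb 17, 1957 to Apr 14, 1957 is 56 days.
56 mod 7 = 0, so they are the same weekday.
(Feb 17, 1957 is a Sunday; Apr 14, 1957 is a Sunday.)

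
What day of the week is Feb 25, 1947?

Doomsday rule: the anchor day for the 1900s is Wednesday. For year 47: 47÷12 = 3 r 11, and 11÷4 = 2, so 3+11+2 = 16.
Wednesday + 16 ≡ Friday — that's 1947's doomsday.
In February the doomsday date is Feb 28 (1947 is not a leap year).
Feb 25 is 3 days before Feb 28; 3 mod 7 = 3, so Friday − 3 = Tuesday.

Tuesday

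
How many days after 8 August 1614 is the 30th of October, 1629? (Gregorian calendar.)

5562

Aug 8, 1614 → Aug 8, 1615: 365 days.
Aug 8, 1615 → Aug 8, 1616: 366 days (Feb 29, 1616 is in that span).
Aug 8, 1616 → Aug 8, 1617: 365 days.
Aug 8, 1617 → Aug 8, 1618: 365 days.
Aug 8, 1618 → Aug 8, 1619: 365 days.
Aug 8, 1619 → Aug 8, 1620: 366 days (Feb 29, 1620 is in that span).
Aug 8, 1620 → Aug 8, 1621: 365 days.
Aug 8, 1621 → Aug 8, 1622: 365 days.
Aug 8, 1622 → Aug 8, 1623: 365 days.
Aug 8, 1623 → Aug 8, 1624: 366 days (Feb 29, 1624 is in that span).
Aug 8, 1624 → Aug 8, 1625: 365 days.
Aug 8, 1625 → Aug 8, 1626: 365 days.
Aug 8, 1626 → Aug 8, 1627: 365 days.
Aug 8, 1627 → Aug 8, 1628: 366 days (Feb 29, 1628 is in that span).
Aug 8, 1628 → Aug 8, 1629: 365 days.
Aug 8, 1629 → Sep 8, 1629: 31 days (August has 31).
Sep 8, 1629 → Oct 8, 1629: 30 days (September has 30).
Oct 8, 1629 → Oct 30, 1629: 22 days.
Total: 5562 days.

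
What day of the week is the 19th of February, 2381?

Doomsday rule: the anchor day for the 2300s is Wednesday. For year 81: 81÷12 = 6 r 9, and 9÷4 = 2, so 6+9+2 = 17.
Wednesday + 17 ≡ Saturday — that's 2381's doomsday.
In February the doomsday date is Feb 28 (2381 is not a leap year).
Feb 19 is 9 days before Feb 28; 9 mod 7 = 2, so Saturday − 2 = Thursday.

Thursday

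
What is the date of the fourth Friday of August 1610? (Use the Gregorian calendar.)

August 27, 1610

August 1, 1610 is a Sunday.
The first Friday is therefore August 6 (5 days later).
The fourth Friday is 6 + 3×7 = August 27.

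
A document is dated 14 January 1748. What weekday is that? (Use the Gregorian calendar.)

Doomsday rule: the anchor day for the 1700s is Sunday. For year 48: 48÷12 = 4 r 0, and 0÷4 = 0, so 4+0+0 = 4.
Sunday + 4 ≡ Thursday — that's 1748's doomsday.
In January the doomsday date is Jan 4 (1748 is a leap year (divisible by 4)).
Jan 14 is 10 days after Jan 4; 10 mod 7 = 3, so Thursday + 3 = Sunday.

Sunday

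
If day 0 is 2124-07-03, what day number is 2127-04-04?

Jul 3, 2124 → Jul 3, 2125: 365 days.
Jul 3, 2125 → Jul 3, 2126: 365 days.
Jul 3, 2126 → Aug 3, 2126: 31 days (July has 31).
Aug 3, 2126 → Sep 3, 2126: 31 days (August has 31).
Sep 3, 2126 → Oct 3, 2126: 30 days (September has 30).
Oct 3, 2126 → Nov 3, 2126: 31 days (October has 31).
Nov 3, 2126 → Dec 3, 2126: 30 days (November has 30).
Dec 3, 2126 → Jan 3, 2127: 31 days (December has 31).
Jan 3, 2127 → Feb 3, 2127: 31 days (January has 31).
Feb 3, 2127 → Mar 3, 2127: 28 days (February has 28).
Mar 3, 2127 → Apr 3, 2127: 31 days (March has 31).
Apr 3, 2127 → Apr 4, 2127: 1 days.
Total: 1005 days.

1005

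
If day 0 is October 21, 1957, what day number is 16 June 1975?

Oct 21, 1957 → Oct 21, 1958: 365 days.
Oct 21, 1958 → Oct 21, 1959: 365 days.
Oct 21, 1959 → Oct 21, 1960: 366 days (Feb 29, 1960 is in that span).
Oct 21, 1960 → Oct 21, 1961: 365 days.
Oct 21, 1961 → Oct 21, 1962: 365 days.
Oct 21, 1962 → Oct 21, 1963: 365 days.
Oct 21, 1963 → Oct 21, 1964: 366 days (Feb 29, 1964 is in that span).
Oct 21, 1964 → Oct 21, 1965: 365 days.
Oct 21, 1965 → Oct 21, 1966: 365 days.
Oct 21, 1966 → Oct 21, 1967: 365 days.
Oct 21, 1967 → Oct 21, 1968: 366 days (Feb 29, 1968 is in that span).
Oct 21, 1968 → Oct 21, 1969: 365 days.
Oct 21, 1969 → Oct 21, 1970: 365 days.
Oct 21, 1970 → Oct 21, 1971: 365 days.
Oct 21, 1971 → Oct 21, 1972: 366 days (Feb 29, 1972 is in that span).
Oct 21, 1972 → Oct 21, 1973: 365 days.
Oct 21, 1973 → Oct 21, 1974: 365 days.
Oct 21, 1974 → Nov 21, 1974: 31 days (October has 31).
Nov 21, 1974 → Dec 21, 1974: 30 days (November has 30).
Dec 21, 1974 → Jan 21, 1975: 31 days (December has 31).
Jan 21, 1975 → Feb 21, 1975: 31 days (January has 31).
Feb 21, 1975 → Mar 21, 1975: 28 days (February has 28).
Mar 21, 1975 → Apr 21, 1975: 31 days (March has 31).
Apr 21, 1975 → May 21, 1975: 30 days (April has 30).
May 21, 1975 → Jun 16, 1975: 26 days.
Total: 6447 days.

6447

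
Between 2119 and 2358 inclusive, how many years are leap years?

58

Multiples of 4 in [2119,2358]: 60.
Of those, multiples of 100: 2 (not leap unless ÷400).
Multiples of 400: 0.
Leap years = 60 − 2 + 0 = 58.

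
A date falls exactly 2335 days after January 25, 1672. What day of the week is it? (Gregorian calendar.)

Jan 25, 1672 is a Monday.
2335 mod 7 = 4, so 2335 days after a Monday is Monday + 4 = Friday.

Friday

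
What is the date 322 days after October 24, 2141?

September 11, 2142

Oct has 31 days: +8 → Nov 1, 2141 (314 left).
Nov has 30 days: +30 → Dec 1, 2141 (284 left).
Dec has 31 days: +31 → Jan 1, 2142 (253 left).
Jan has 31 days: +31 → Feb 1, 2142 (222 left).
Feb has 28 days: +28 → Mar 1, 2142 (194 left).
Mar has 31 days: +31 → Apr 1, 2142 (163 left).
Apr has 30 days: +30 → May 1, 2142 (133 left).
May has 31 days: +31 → Jun 1, 2142 (102 left).
Jun has 30 days: +30 → Jul 1, 2142 (72 left).
Jul has 31 days: +31 → Aug 1, 2142 (41 left).
Aug has 31 days: +31 → Sep 1, 2142 (10 left).
+10 → Sep 11, 2142.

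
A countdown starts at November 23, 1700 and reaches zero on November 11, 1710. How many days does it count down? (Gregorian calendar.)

3640

Nov 23, 1700 → Nov 23, 1701: 365 days.
Nov 23, 1701 → Nov 23, 1702: 365 days.
Nov 23, 1702 → Nov 23, 1703: 365 days.
Nov 23, 1703 → Nov 23, 1704: 366 days (Feb 29, 1704 is in that span).
Nov 23, 1704 → Nov 23, 1705: 365 days.
Nov 23, 1705 → Nov 23, 1706: 365 days.
Nov 23, 1706 → Nov 23, 1707: 365 days.
Nov 23, 1707 → Nov 23, 1708: 366 days (Feb 29, 1708 is in that span).
Nov 23, 1708 → Nov 23, 1709: 365 days.
Nov 23, 1709 → Dec 23, 1709: 30 days (November has 30).
Dec 23, 1709 → Jan 23, 1710: 31 days (December has 31).
Jan 23, 1710 → Feb 23, 1710: 31 days (January has 31).
Feb 23, 1710 → Mar 23, 1710: 28 days (February has 28).
Mar 23, 1710 → Apr 23, 1710: 31 days (March has 31).
Apr 23, 1710 → May 23, 1710: 30 days (April has 30).
May 23, 1710 → Jun 23, 1710: 31 days (May has 31).
Jun 23, 1710 → Jul 23, 1710: 30 days (June has 30).
Jul 23, 1710 → Aug 23, 1710: 31 days (July has 31).
Aug 23, 1710 → Sep 23, 1710: 31 days (August has 31).
Sep 23, 1710 → Oct 23, 1710: 30 days (September has 30).
Oct 23, 1710 → Nov 11, 1710: 19 days.
Total: 3640 days.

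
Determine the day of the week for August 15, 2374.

Doomsday rule: the anchor day for the 2300s is Wednesday. For year 74: 74÷12 = 6 r 2, and 2÷4 = 0, so 6+2+0 = 8.
Wednesday + 8 ≡ Thursday — that's 2374's doomsday.
In August the doomsday date is Aug 8.
Aug 15 is 7 days after Aug 8; 7 mod 7 = 0, so Thursday + 0 = Thursday.

Thursday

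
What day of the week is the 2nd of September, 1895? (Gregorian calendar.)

Doomsday rule: the anchor day for the 1800s is Friday. For year 95: 95÷12 = 7 r 11, and 11÷4 = 2, so 7+11+2 = 20.
Friday + 20 ≡ Thursday — that's 1895's doomsday.
In September the doomsday date is Sep 5.
Sep 2 is 3 days before Sep 5; 3 mod 7 = 3, so Thursday − 3 = Monday.

Monday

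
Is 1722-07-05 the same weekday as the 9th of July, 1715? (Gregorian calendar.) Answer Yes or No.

From Jul 9, 1715 to Jul 5, 1722 is 2553 days.
2553 mod 7 = 5, so they are different weekdays.
(Jul 9, 1715 is a Tuesday; Jul 5, 1722 is a Sunday.)

No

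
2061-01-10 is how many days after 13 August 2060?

Aug 13, 2060 → Sep 13, 2060: 31 days (August has 31).
Sep 13, 2060 → Oct 13, 2060: 30 days (September has 30).
Oct 13, 2060 → Nov 13, 2060: 31 days (October has 31).
Nov 13, 2060 → Dec 13, 2060: 30 days (November has 30).
Dec 13, 2060 → Jan 10, 2061: 28 days.
Total: 150 days.

150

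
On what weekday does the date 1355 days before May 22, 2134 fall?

Tuesday

First find the weekday of May 22, 2134. Doomsday rule: the anchor day for the 2100s is Sunday. For year 34: 34÷12 = 2 r 10, and 10÷4 = 2, so 2+10+2 = 14.
Sunday + 14 ≡ Sunday — that's 2134's doomsday.
In May the doomsday date is May 9.
May 22 is 13 days after May 9; 13 mod 7 = 6, so Sunday + 6 = Saturday.
1355 mod 7 = 4, so 1355 days before a Saturday is Saturday − 4 = Tuesday.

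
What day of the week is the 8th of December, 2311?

Friday

Doomsday rule: the anchor day for the 2300s is Wednesday. For year 11: 11÷12 = 0 r 11, and 11÷4 = 2, so 0+11+2 = 13.
Wednesday + 13 ≡ Tuesday — that's 2311's doomsday.
In December the doomsday date is Dec 12.
Dec 8 is 4 days before Dec 12; 4 mod 7 = 4, so Tuesday − 4 = Friday.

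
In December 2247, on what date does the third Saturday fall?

December 18, 2247

December 1, 2247 is a Wednesday.
The first Saturday is therefore December 4 (3 days later).
The third Saturday is 4 + 2×7 = December 18.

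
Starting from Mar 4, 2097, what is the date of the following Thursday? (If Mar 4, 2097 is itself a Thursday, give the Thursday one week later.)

Mar 4, 2097 is a Monday.
From Monday to the next Thursday is 3 days.
Mar 4, 2097 + 3 = Mar 7, 2097.

March 7, 2097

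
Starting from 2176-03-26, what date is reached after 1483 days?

+365 (one year) → Mar 26, 2177 (1118 left).
+365 (one year) → Mar 26, 2178 (753 left).
+365 (one year) → Mar 26, 2179 (388 left).
Mar has 31 days: +6 → Apr 1, 2179 (382 left).
Apr has 30 days: +30 → May 1, 2179 (352 left).
May has 31 days: +31 → Jun 1, 2179 (321 left).
Jun has 30 days: +30 → Jul 1, 2179 (291 left).
Jul has 31 days: +31 → Aug 1, 2179 (260 left).
Aug has 31 days: +31 → Sep 1, 2179 (229 left).
Sep has 30 days: +30 → Oct 1, 2179 (199 left).
Oct has 31 days: +31 → Nov 1, 2179 (168 left).
Nov has 30 days: +30 → Dec 1, 2179 (138 left).
Dec has 31 days: +31 → Jan 1, 2180 (107 left).
Jan has 31 days: +31 → Feb 1, 2180 (76 left).
Feb has 29 days: +29 → Mar 1, 2180 (47 left).
Mar has 31 days: +31 → Apr 1, 2180 (16 left).
+16 → Apr 17, 2180.

April 17, 2180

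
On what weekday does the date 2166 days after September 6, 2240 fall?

Wednesday

Sep 6, 2240 is a Sunday.
2166 mod 7 = 3, so 2166 days after a Sunday is Sunday + 3 = Wednesday.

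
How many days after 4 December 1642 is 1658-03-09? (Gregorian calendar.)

5574

Dec 4, 1642 → Dec 4, 1643: 365 days.
Dec 4, 1643 → Dec 4, 1644: 366 days (Feb 29, 1644 is in that span).
Dec 4, 1644 → Dec 4, 1645: 365 days.
Dec 4, 1645 → Dec 4, 1646: 365 days.
Dec 4, 1646 → Dec 4, 1647: 365 days.
Dec 4, 1647 → Dec 4, 1648: 366 days (Feb 29, 1648 is in that span).
Dec 4, 1648 → Dec 4, 1649: 365 days.
Dec 4, 1649 → Dec 4, 1650: 365 days.
Dec 4, 1650 → Dec 4, 1651: 365 days.
Dec 4, 1651 → Dec 4, 1652: 366 days (Feb 29, 1652 is in that span).
Dec 4, 1652 → Dec 4, 1653: 365 days.
Dec 4, 1653 → Dec 4, 1654: 365 days.
Dec 4, 1654 → Dec 4, 1655: 365 days.
Dec 4, 1655 → Dec 4, 1656: 366 days (Feb 29, 1656 is in that span).
Dec 4, 1656 → Dec 4, 1657: 365 days.
Dec 4, 1657 → Jan 4, 1658: 31 days (December has 31).
Jan 4, 1658 → Feb 4, 1658: 31 days (January has 31).
Feb 4, 1658 → Mar 4, 1658: 28 days (February has 28).
Mar 4, 1658 → Mar 9, 1658: 5 days.
Total: 5574 days.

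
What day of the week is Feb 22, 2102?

Wednesday

Doomsday rule: the anchor day for the 2100s is Sunday. For year 02: 2÷12 = 0 r 2, and 2÷4 = 0, so 0+2+0 = 2.
Sunday + 2 ≡ Tuesday — that's 2102's doomsday.
In February the doomsday date is Feb 28 (2102 is not a leap year).
Feb 22 is 6 days before Feb 28; 6 mod 7 = 6, so Tuesday − 6 = Wednesday.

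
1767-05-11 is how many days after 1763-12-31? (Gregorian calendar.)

Dec 31, 1763 → Dec 31, 1764: 366 days (Feb 29, 1764 is in that span).
Dec 31, 1764 → Dec 31, 1765: 365 days.
Dec 31, 1765 → Dec 31, 1766: 365 days.
Dec 31, 1766 → Jan 31, 1767: 31 days (December has 31).
Jan 31, 1767 → Feb 28, 1767: 28 days (January has 31).
Feb 28, 1767 → Mar 28, 1767: 28 days (February has 28).
Mar 28, 1767 → Apr 28, 1767: 31 days (March has 31).
Apr 28, 1767 → May 11, 1767: 13 days.
Total: 1227 days.

1227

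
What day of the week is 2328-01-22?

Sunday

Doomsday rule: the anchor day for the 2300s is Wednesday. For year 28: 28÷12 = 2 r 4, and 4÷4 = 1, so 2+4+1 = 7.
Wednesday + 7 ≡ Wednesday — that's 2328's doomsday.
In January the doomsday date is Jan 4 (2328 is a leap year (divisible by 4)).
Jan 22 is 18 days after Jan 4; 18 mod 7 = 4, so Wednesday + 4 = Sunday.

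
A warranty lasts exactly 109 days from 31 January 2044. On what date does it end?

Jan has 31 days: +1 → Feb 1, 2044 (108 left).
Feb has 29 days: +29 → Mar 1, 2044 (79 left).
Mar has 31 days: +31 → Apr 1, 2044 (48 left).
Apr has 30 days: +30 → May 1, 2044 (18 left).
+18 → May 19, 2044.

May 19, 2044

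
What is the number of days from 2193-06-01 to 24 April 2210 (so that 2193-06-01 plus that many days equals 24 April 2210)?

6170

Jun 1, 2193 → Jun 1, 2194: 365 days.
Jun 1, 2194 → Jun 1, 2195: 365 days.
Jun 1, 2195 → Jun 1, 2196: 366 days (Feb 29, 2196 is in that span).
Jun 1, 2196 → Jun 1, 2197: 365 days.
Jun 1, 2197 → Jun 1, 2198: 365 days.
Jun 1, 2198 → Jun 1, 2199: 365 days.
Jun 1, 2199 → Jun 1, 2200: 365 days.
Jun 1, 2200 → Jun 1, 2201: 365 days.
Jun 1, 2201 → Jun 1, 2202: 365 days.
Jun 1, 2202 → Jun 1, 2203: 365 days.
Jun 1, 2203 → Jun 1, 2204: 366 days (Feb 29, 2204 is in that span).
Jun 1, 2204 → Jun 1, 2205: 365 days.
Jun 1, 2205 → Jun 1, 2206: 365 days.
Jun 1, 2206 → Jun 1, 2207: 365 days.
Jun 1, 2207 → Jun 1, 2208: 366 days (Feb 29, 2208 is in that span).
Jun 1, 2208 → Jun 1, 2209: 365 days.
Jun 1, 2209 → Jul 1, 2209: 30 days (June has 30).
Jul 1, 2209 → Aug 1, 2209: 31 days (July has 31).
Aug 1, 2209 → Sep 1, 2209: 31 days (August has 31).
Sep 1, 2209 → Oct 1, 2209: 30 days (September has 30).
Oct 1, 2209 → Nov 1, 2209: 31 days (October has 31).
Nov 1, 2209 → Dec 1, 2209: 30 days (November has 30).
Dec 1, 2209 → Jan 1, 2210: 31 days (December has 31).
Jan 1, 2210 → Feb 1, 2210: 31 days (January has 31).
Feb 1, 2210 → Mar 1, 2210: 28 days (February has 28).
Mar 1, 2210 → Apr 1, 2210: 31 days (March has 31).
Apr 1, 2210 → Apr 24, 2210: 23 days.
Total: 6170 days.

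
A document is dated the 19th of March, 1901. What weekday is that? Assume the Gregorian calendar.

Tuesday

January 1, 1901 is a Tuesday.
Jan 1, 1901 → Feb 1, 1901: 31 days (January has 31).
Feb 1, 1901 → Mar 1, 1901: 28 days (February has 28).
Mar 1, 1901 → Mar 19, 1901: 18 days.
Total: 77 days.
77 mod 7 = 0, so Tuesday + 0 = Tuesday.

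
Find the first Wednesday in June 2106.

June 2, 2106

June 1, 2106 is a Tuesday.
The first Wednesday is therefore June 2 (1 days later).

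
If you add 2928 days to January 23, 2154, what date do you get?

January 29, 2162

+365 (one year) → Jan 23, 2155 (2563 left).
+365 (one year) → Jan 23, 2156 (2198 left).
+366 (one year; includes Feb 29, 2156) → Jan 23, 2157 (1832 left).
+365 (one year) → Jan 23, 2158 (1467 left).
+365 (one year) → Jan 23, 2159 (1102 left).
+365 (one year) → Jan 23, 2160 (737 left).
+366 (one year; includes Feb 29, 2160) → Jan 23, 2161 (371 left).
Jan has 31 days: +9 → Feb 1, 2161 (362 left).
Feb has 28 days: +28 → Mar 1, 2161 (334 left).
Mar has 31 days: +31 → Apr 1, 2161 (303 left).
Apr has 30 days: +30 → May 1, 2161 (273 left).
May has 31 days: +31 → Jun 1, 2161 (242 left).
Jun has 30 days: +30 → Jul 1, 2161 (212 left).
Jul has 31 days: +31 → Aug 1, 2161 (181 left).
Aug has 31 days: +31 → Sep 1, 2161 (150 left).
Sep has 30 days: +30 → Oct 1, 2161 (120 left).
Oct has 31 days: +31 → Nov 1, 2161 (89 left).
Nov has 30 days: +30 → Dec 1, 2161 (59 left).
Dec has 31 days: +31 → Jan 1, 2162 (28 left).
+28 → Jan 29, 2162.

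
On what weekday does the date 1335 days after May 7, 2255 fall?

Saturday

First find the weekday of May 7, 2255. Doomsday rule: the anchor day for the 2200s is Friday. For year 55: 55÷12 = 4 r 7, and 7÷4 = 1, so 4+7+1 = 12.
Friday + 12 ≡ Wednesday — that's 2255's doomsday.
In May the doomsday date is May 9.
May 7 is 2 days before May 9; 2 mod 7 = 2, so Wednesday − 2 = Monday.
1335 mod 7 = 5, so 1335 days after a Monday is Monday + 5 = Saturday.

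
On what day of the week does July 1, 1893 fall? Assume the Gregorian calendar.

Doomsday rule: the anchor day for the 1800s is Friday. For year 93: 93÷12 = 7 r 9, and 9÷4 = 2, so 7+9+2 = 18.
Friday + 18 ≡ Tuesday — that's 1893's doomsday.
In July the doomsday date is Jul 11.
Jul 1 is 10 days before Jul 11; 10 mod 7 = 3, so Tuesday − 3 = Saturday.

Saturday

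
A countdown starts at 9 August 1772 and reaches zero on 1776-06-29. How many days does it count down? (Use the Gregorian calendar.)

Aug 9, 1772 → Aug 9, 1773: 365 days.
Aug 9, 1773 → Aug 9, 1774: 365 days.
Aug 9, 1774 → Aug 9, 1775: 365 days.
Aug 9, 1775 → Sep 9, 1775: 31 days (August has 31).
Sep 9, 1775 → Oct 9, 1775: 30 days (September has 30).
Oct 9, 1775 → Nov 9, 1775: 31 days (October has 31).
Nov 9, 1775 → Dec 9, 1775: 30 days (November has 30).
Dec 9, 1775 → Jan 9, 1776: 31 days (December has 31).
Jan 9, 1776 → Feb 9, 1776: 31 days (January has 31).
Feb 9, 1776 → Mar 9, 1776: 29 days (February has 29).
Mar 9, 1776 → Apr 9, 1776: 31 days (March has 31).
Apr 9, 1776 → May 9, 1776: 30 days (April has 30).
May 9, 1776 → Jun 9, 1776: 31 days (May has 31).
Jun 9, 1776 → Jun 29, 1776: 20 days.
Total: 1420 days.

1420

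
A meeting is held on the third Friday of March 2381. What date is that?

March 20, 2381

March 1, 2381 is a Sunday.
The first Friday is therefore March 6 (5 days later).
The third Friday is 6 + 2×7 = March 20.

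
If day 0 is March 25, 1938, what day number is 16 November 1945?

Mar 25, 1938 → Mar 25, 1939: 365 days.
Mar 25, 1939 → Mar 25, 1940: 366 days (Feb 29, 1940 is in that span).
Mar 25, 1940 → Mar 25, 1941: 365 days.
Mar 25, 1941 → Mar 25, 1942: 365 days.
Mar 25, 1942 → Mar 25, 1943: 365 days.
Mar 25, 1943 → Mar 25, 1944: 366 days (Feb 29, 1944 is in that span).
Mar 25, 1944 → Mar 25, 1945: 365 days.
Mar 25, 1945 → Apr 25, 1945: 31 days (March has 31).
Apr 25, 1945 → May 25, 1945: 30 days (April has 30).
May 25, 1945 → Jun 25, 1945: 31 days (May has 31).
Jun 25, 1945 → Jul 25, 1945: 30 days (June has 30).
Jul 25, 1945 → Aug 25, 1945: 31 days (July has 31).
Aug 25, 1945 → Sep 25, 1945: 31 days (August has 31).
Sep 25, 1945 → Oct 25, 1945: 30 days (September has 30).
Oct 25, 1945 → Nov 16, 1945: 22 days.
Total: 2793 days.

2793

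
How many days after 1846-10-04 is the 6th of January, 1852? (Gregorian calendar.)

Oct 4, 1846 → Oct 4, 1847: 365 days.
Oct 4, 1847 → Oct 4, 1848: 366 days (Feb 29, 1848 is in that span).
Oct 4, 1848 → Oct 4, 1849: 365 days.
Oct 4, 1849 → Oct 4, 1850: 365 days.
Oct 4, 1850 → Oct 4, 1851: 365 days.
Oct 4, 1851 → Nov 4, 1851: 31 days (October has 31).
Nov 4, 1851 → Dec 4, 1851: 30 days (November has 30).
Dec 4, 1851 → Jan 4, 1852: 31 days (December has 31).
Jan 4, 1852 → Jan 6, 1852: 2 days.
Total: 1920 days.

1920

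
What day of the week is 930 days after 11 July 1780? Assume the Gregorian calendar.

First find the weekday of Jul 11, 1780. Doomsday rule: the anchor day for the 1700s is Sunday. For year 80: 80÷12 = 6 r 8, and 8÷4 = 2, so 6+8+2 = 16.
Sunday + 16 ≡ Tuesday — that's 1780's doomsday.
In July the doomsday date is Jul 11.
Jul 11 is the doomsday itself: Tuesday.
930 mod 7 = 6, so 930 days after a Tuesday is Tuesday + 6 = Monday.

Monday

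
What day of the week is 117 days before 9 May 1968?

First find the weekday of May 9, 1968. Doomsday rule: the anchor day for the 1900s is Wednesday. For year 68: 68÷12 = 5 r 8, and 8÷4 = 2, so 5+8+2 = 15.
Wednesday + 15 ≡ Thursday — that's 1968's doomsday.
In May the doomsday date is May 9.
May 9 is the doomsday itself: Thursday.
117 mod 7 = 5, so 117 days before a Thursday is Thursday − 5 = Saturday.

Saturday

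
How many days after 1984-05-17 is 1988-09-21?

1588

May 17, 1984 → May 17, 1985: 365 days.
May 17, 1985 → May 17, 1986: 365 days.
May 17, 1986 → May 17, 1987: 365 days.
May 17, 1987 → May 17, 1988: 366 days (Feb 29, 1988 is in that span).
May 17, 1988 → Jun 17, 1988: 31 days (May has 31).
Jun 17, 1988 → Jul 17, 1988: 30 days (June has 30).
Jul 17, 1988 → Aug 17, 1988: 31 days (July has 31).
Aug 17, 1988 → Sep 17, 1988: 31 days (August has 31).
Sep 17, 1988 → Sep 21, 1988: 4 days.
Total: 1588 days.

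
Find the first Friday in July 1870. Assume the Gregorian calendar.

July 1, 1870

July 1, 1870 is a Friday.
The first Friday is therefore July 1 (same day).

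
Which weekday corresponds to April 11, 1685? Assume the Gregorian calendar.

Wednesday

Doomsday rule: the anchor day for the 1600s is Tuesday. For year 85: 85÷12 = 7 r 1, and 1÷4 = 0, so 7+1+0 = 8.
Tuesday + 8 ≡ Wednesday — that's 1685's doomsday.
In April the doomsday date is Apr 4.
Apr 11 is 7 days after Apr 4; 7 mod 7 = 0, so Wednesday + 0 = Wednesday.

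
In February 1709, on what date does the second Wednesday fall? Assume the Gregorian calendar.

February 13, 1709

February 1, 1709 is a Friday.
The first Wednesday is therefore February 6 (5 days later).
The second Wednesday is 6 + 1×7 = February 13.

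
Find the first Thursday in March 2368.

March 7, 2368

March 1, 2368 is a Friday.
The first Thursday is therefore March 7 (6 days later).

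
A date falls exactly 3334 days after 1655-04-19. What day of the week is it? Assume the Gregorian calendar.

Apr 19, 1655 is a Monday.
3334 mod 7 = 2, so 3334 days after a Monday is Monday + 2 = Wednesday.

Wednesday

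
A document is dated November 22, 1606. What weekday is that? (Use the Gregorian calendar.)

Wednesday

Doomsday rule: the anchor day for the 1600s is Tuesday. For year 06: 6÷12 = 0 r 6, and 6÷4 = 1, so 0+6+1 = 7.
Tuesday + 7 ≡ Tuesday — that's 1606's doomsday.
In November the doomsday date is Nov 7.
Nov 22 is 15 days after Nov 7; 15 mod 7 = 1, so Tuesday + 1 = Wednesday.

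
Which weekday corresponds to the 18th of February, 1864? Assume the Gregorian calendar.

Thursday

Doomsday rule: the anchor day for the 1800s is Friday. For year 64: 64÷12 = 5 r 4, and 4÷4 = 1, so 5+4+1 = 10.
Friday + 10 ≡ Monday — that's 1864's doomsday.
In February the doomsday date is Feb 29 (1864 is a leap year (divisible by 4)).
Feb 18 is 11 days before Feb 29; 11 mod 7 = 4, so Monday − 4 = Thursday.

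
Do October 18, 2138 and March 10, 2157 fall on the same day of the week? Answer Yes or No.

No

From Oct 18, 2138 to Mar 10, 2157 is 6718 days.
6718 mod 7 = 5, so they are different weekdays.
(Oct 18, 2138 is a Saturday; Mar 10, 2157 is a Thursday.)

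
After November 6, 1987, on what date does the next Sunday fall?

Nov 6, 1987 is a Friday.
From Friday to the next Sunday is 2 days.
Nov 6, 1987 + 2 = Nov 8, 1987.

November 8, 1987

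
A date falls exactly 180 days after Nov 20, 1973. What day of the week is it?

Sunday

Nov 20, 1973 is a Tuesday.
180 mod 7 = 5, so 180 days after a Tuesday is Tuesday + 5 = Sunday.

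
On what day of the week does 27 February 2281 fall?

Sunday

Doomsday rule: the anchor day for the 2200s is Friday. For year 81: 81÷12 = 6 r 9, and 9÷4 = 2, so 6+9+2 = 17.
Friday + 17 ≡ Monday — that's 2281's doomsday.
In February the doomsday date is Feb 28 (2281 is not a leap year).
Feb 27 is 1 day before Feb 28; 1 mod 7 = 1, so Monday − 1 = Sunday.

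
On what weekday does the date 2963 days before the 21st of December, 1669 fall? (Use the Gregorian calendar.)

Dec 21, 1669 is a Saturday.
2963 mod 7 = 2, so 2963 days before a Saturday is Saturday − 2 = Thursday.

Thursday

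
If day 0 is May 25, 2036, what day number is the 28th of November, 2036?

187

May 25, 2036 → Jun 25, 2036: 31 days (May has 31).
Jun 25, 2036 → Jul 25, 2036: 30 days (June has 30).
Jul 25, 2036 → Aug 25, 2036: 31 days (July has 31).
Aug 25, 2036 → Sep 25, 2036: 31 days (August has 31).
Sep 25, 2036 → Oct 25, 2036: 30 days (September has 30).
Oct 25, 2036 → Nov 25, 2036: 31 days (October has 31).
Nov 25, 2036 → Nov 28, 2036: 3 days.
Total: 187 days.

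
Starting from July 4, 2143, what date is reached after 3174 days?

March 12, 2152

+366 (one year; includes Feb 29, 2144) → Jul 4, 2144 (2808 left).
+365 (one year) → Jul 4, 2145 (2443 left).
+365 (one year) → Jul 4, 2146 (2078 left).
+365 (one year) → Jul 4, 2147 (1713 left).
+366 (one year; includes Feb 29, 2148) → Jul 4, 2148 (1347 left).
+365 (one year) → Jul 4, 2149 (982 left).
+365 (one year) → Jul 4, 2150 (617 left).
+365 (one year) → Jul 4, 2151 (252 left).
Jul has 31 days: +28 → Aug 1, 2151 (224 left).
Aug has 31 days: +31 → Sep 1, 2151 (193 left).
Sep has 30 days: +30 → Oct 1, 2151 (163 left).
Oct has 31 days: +31 → Nov 1, 2151 (132 left).
Nov has 30 days: +30 → Dec 1, 2151 (102 left).
Dec has 31 days: +31 → Jan 1, 2152 (71 left).
Jan has 31 days: +31 → Feb 1, 2152 (40 left).
Feb has 29 days: +29 → Mar 1, 2152 (11 left).
+11 → Mar 12, 2152.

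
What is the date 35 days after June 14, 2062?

July 19, 2062

Jun has 30 days: +17 → Jul 1, 2062 (18 left).
+18 → Jul 19, 2062.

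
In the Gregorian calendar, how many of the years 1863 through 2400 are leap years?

Multiples of 4 in [1863,2400]: 135.
Of those, multiples of 100: 6 (not leap unless ÷400).
Multiples of 400: 2.
Leap years = 135 − 6 + 2 = 131.

131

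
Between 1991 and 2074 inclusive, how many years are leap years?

Multiples of 4 in [1991,2074]: 21.
Of those, multiples of 100: 1 (not leap unless ÷400).
Multiples of 400: 1.
Leap years = 21 − 1 + 1 = 21.

21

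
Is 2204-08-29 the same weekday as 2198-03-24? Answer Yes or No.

No

From Mar 24, 2198 to Aug 29, 2204 is 2349 days.
2349 mod 7 = 4, so they are different weekdays.
(Mar 24, 2198 is a Saturday; Aug 29, 2204 is a Wednesday.)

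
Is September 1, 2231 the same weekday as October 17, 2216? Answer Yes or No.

Yes

From Oct 17, 2216 to Sep 1, 2231 is 5432 days.
5432 mod 7 = 0, so they are the same weekday.
(Oct 17, 2216 is a Thursday; Sep 1, 2231 is a Thursday.)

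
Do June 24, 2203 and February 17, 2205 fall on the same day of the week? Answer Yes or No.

No

From Jun 24, 2203 to Feb 17, 2205 is 604 days.
604 mod 7 = 2, so they are different weekdays.
(Jun 24, 2203 is a Friday; Feb 17, 2205 is a Sunday.)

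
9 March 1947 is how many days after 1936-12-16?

Dec 16, 1936 → Dec 16, 1937: 365 days.
Dec 16, 1937 → Dec 16, 1938: 365 days.
Dec 16, 1938 → Dec 16, 1939: 365 days.
Dec 16, 1939 → Dec 16, 1940: 366 days (Feb 29, 1940 is in that span).
Dec 16, 1940 → Dec 16, 1941: 365 days.
Dec 16, 1941 → Dec 16, 1942: 365 days.
Dec 16, 1942 → Dec 16, 1943: 365 days.
Dec 16, 1943 → Dec 16, 1944: 366 days (Feb 29, 1944 is in that span).
Dec 16, 1944 → Dec 16, 1945: 365 days.
Dec 16, 1945 → Dec 16, 1946: 365 days.
Dec 16, 1946 → Jan 16, 1947: 31 days (December has 31).
Jan 16, 1947 → Feb 16, 1947: 31 days (January has 31).
Feb 16, 1947 → Mar 9, 1947: 21 days.
Total: 3735 days.

3735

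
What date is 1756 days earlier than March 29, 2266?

June 7, 2261

−365 (one year) → Mar 29, 2265 (1391 left).
−365 (one year) → Mar 29, 2264 (1026 left).
−366 (one year; includes Feb 29, 2264) → Mar 29, 2263 (660 left).
−365 (one year) → Mar 29, 2262 (295 left).
−29 → Feb 28, 2262 (end of Feb, 28 days; 266 left).
−28 → Jan 31, 2262 (end of Jan, 31 days; 238 left).
−31 → Dec 31, 2261 (end of Dec, 31 days; 207 left).
−31 → Nov 30, 2261 (end of Nov, 30 days; 176 left).
−30 → Oct 31, 2261 (end of Oct, 31 days; 146 left).
−31 → Sep 30, 2261 (end of Sep, 30 days; 115 left).
−30 → Aug 31, 2261 (end of Aug, 31 days; 85 left).
−31 → Jul 31, 2261 (end of Jul, 31 days; 54 left).
−31 → Jun 30, 2261 (end of Jun, 30 days; 23 left).
−23 → Jun 7, 2261.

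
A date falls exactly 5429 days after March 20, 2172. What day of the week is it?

Tuesday

First find the weekday of Mar 20, 2172. Doomsday rule: the anchor day for the 2100s is Sunday. For year 72: 72÷12 = 6 r 0, and 0÷4 = 0, so 6+0+0 = 6.
Sunday + 6 ≡ Saturday — that's 2172's doomsday.
In March the doomsday date is Mar 14.
Mar 20 is 6 days after Mar 14; 6 mod 7 = 6, so Saturday + 6 = Friday.
5429 mod 7 = 4, so 5429 days after a Friday is Friday + 4 = Tuesday.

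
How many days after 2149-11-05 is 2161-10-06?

Nov 5, 2149 → Nov 5, 2150: 365 days.
Nov 5, 2150 → Nov 5, 2151: 365 days.
Nov 5, 2151 → Nov 5, 2152: 366 days (Feb 29, 2152 is in that span).
Nov 5, 2152 → Nov 5, 2153: 365 days.
Nov 5, 2153 → Nov 5, 2154: 365 days.
Nov 5, 2154 → Nov 5, 2155: 365 days.
Nov 5, 2155 → Nov 5, 2156: 366 days (Feb 29, 2156 is in that span).
Nov 5, 2156 → Nov 5, 2157: 365 days.
Nov 5, 2157 → Nov 5, 2158: 365 days.
Nov 5, 2158 → Nov 5, 2159: 365 days.
Nov 5, 2159 → Nov 5, 2160: 366 days (Feb 29, 2160 is in that span).
Nov 5, 2160 → Dec 5, 2160: 30 days (November has 30).
Dec 5, 2160 → Jan 5, 2161: 31 days (December has 31).
Jan 5, 2161 → Feb 5, 2161: 31 days (January has 31).
Feb 5, 2161 → Mar 5, 2161: 28 days (February has 28).
Mar 5, 2161 → Apr 5, 2161: 31 days (March has 31).
Apr 5, 2161 → May 5, 2161: 30 days (April has 30).
May 5, 2161 → Jun 5, 2161: 31 days (May has 31).
Jun 5, 2161 → Jul 5, 2161: 30 days (June has 30).
Jul 5, 2161 → Aug 5, 2161: 31 days (July has 31).
Aug 5, 2161 → Sep 5, 2161: 31 days (August has 31).
Sep 5, 2161 → Oct 5, 2161: 30 days (September has 30).
Oct 5, 2161 → Oct 6, 2161: 1 days.
Total: 4353 days.

4353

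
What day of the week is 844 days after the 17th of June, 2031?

Saturday

First find the weekday of Jun 17, 2031. Doomsday rule: the anchor day for the 2000s is Tuesday. For year 31: 31÷12 = 2 r 7, and 7÷4 = 1, so 2+7+1 = 10.
Tuesday + 10 ≡ Friday — that's 2031's doomsday.
In June the doomsday date is Jun 6.
Jun 17 is 11 days after Jun 6; 11 mod 7 = 4, so Friday + 4 = Tuesday.
844 mod 7 = 4, so 844 days after a Tuesday is Tuesday + 4 = Saturday.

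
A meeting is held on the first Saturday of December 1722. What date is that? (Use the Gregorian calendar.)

December 5, 1722

December 1, 1722 is a Tuesday.
The first Saturday is therefore December 5 (4 days later).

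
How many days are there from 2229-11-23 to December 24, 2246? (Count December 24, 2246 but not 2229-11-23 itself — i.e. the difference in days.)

Nov 23, 2229 → Nov 23, 2230: 365 days.
Nov 23, 2230 → Nov 23, 2231: 365 days.
Nov 23, 2231 → Nov 23, 2232: 366 days (Feb 29, 2232 is in that span).
Nov 23, 2232 → Nov 23, 2233: 365 days.
Nov 23, 2233 → Nov 23, 2234: 365 days.
Nov 23, 2234 → Nov 23, 2235: 365 days.
Nov 23, 2235 → Nov 23, 2236: 366 days (Feb 29, 2236 is in that span).
Nov 23, 2236 → Nov 23, 2237: 365 days.
Nov 23, 2237 → Nov 23, 2238: 365 days.
Nov 23, 2238 → Nov 23, 2239: 365 days.
Nov 23, 2239 → Nov 23, 2240: 366 days (Feb 29, 2240 is in that span).
Nov 23, 2240 → Nov 23, 2241: 365 days.
Nov 23, 2241 → Nov 23, 2242: 365 days.
Nov 23, 2242 → Nov 23, 2243: 365 days.
Nov 23, 2243 → Nov 23, 2244: 366 days (Feb 29, 2244 is in that span).
Nov 23, 2244 → Nov 23, 2245: 365 days.
Nov 23, 2245 → Dec 23, 2245: 30 days (November has 30).
Dec 23, 2245 → Jan 23, 2246: 31 days (December has 31).
Jan 23, 2246 → Feb 23, 2246: 31 days (January has 31).
Feb 23, 2246 → Mar 23, 2246: 28 days (February has 28).
Mar 23, 2246 → Apr 23, 2246: 31 days (March has 31).
Apr 23, 2246 → May 23, 2246: 30 days (April has 30).
May 23, 2246 → Jun 23, 2246: 31 days (May has 31).
Jun 23, 2246 → Jul 23, 2246: 30 days (June has 30).
Jul 23, 2246 → Aug 23, 2246: 31 days (July has 31).
Aug 23, 2246 → Sep 23, 2246: 31 days (August has 31).
Sep 23, 2246 → Oct 23, 2246: 30 days (September has 30).
Oct 23, 2246 → Nov 23, 2246: 31 days (October has 31).
Nov 23, 2246 → Dec 23, 2246: 30 days (November has 30).
Dec 23, 2246 → Dec 24, 2246: 1 days.
Total: 6240 days.

6240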